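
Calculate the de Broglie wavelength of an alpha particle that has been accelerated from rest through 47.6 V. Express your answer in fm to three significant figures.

λ = 1470 fm

KE = 2eV = 2 × 1.602 × 10⁻¹⁹ × 47.60 = 1.525 × 10⁻¹⁷ J.
p = √(2mKE) = √(2 × 6.645 × 10⁻²⁷ × 1.525 × 10⁻¹⁷) = 4.502 × 10⁻²² kg·m/s.
λ = h/p = 6.626 × 10⁻³⁴ / 4.502 × 10⁻²² = 1.47 × 10⁻¹² m = 1470 fm.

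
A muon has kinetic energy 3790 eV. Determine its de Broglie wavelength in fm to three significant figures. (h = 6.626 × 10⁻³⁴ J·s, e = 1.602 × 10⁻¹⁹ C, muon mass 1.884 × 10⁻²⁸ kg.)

KE = 3790 eV = 6.072 × 10⁻¹⁶ J.
p = √(2mKE) = √(2 × 1.884 × 10⁻²⁸ × 6.072 × 10⁻¹⁶) = 4.783 × 10⁻²² kg·m/s.
λ = h/p = 6.626 × 10⁻³⁴ / 4.783 × 10⁻²² = 1.39 × 10⁻¹² m = 1390 fm.

λ = 1390 fm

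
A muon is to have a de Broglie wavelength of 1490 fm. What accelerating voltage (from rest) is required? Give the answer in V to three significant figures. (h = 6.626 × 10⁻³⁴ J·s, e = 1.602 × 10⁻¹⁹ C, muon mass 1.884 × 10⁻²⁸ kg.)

p = h/λ = 6.626 × 10⁻³⁴ / 1.490 × 10⁻¹² = 4.447 × 10⁻²² kg·m/s.
KE = p²/(2m) = 5.248 × 10⁻¹⁶ J.
V = KE/e = 5.248 × 10⁻¹⁶ / (1.602 × 10⁻¹⁹) = 3280 V.

V = 3280 V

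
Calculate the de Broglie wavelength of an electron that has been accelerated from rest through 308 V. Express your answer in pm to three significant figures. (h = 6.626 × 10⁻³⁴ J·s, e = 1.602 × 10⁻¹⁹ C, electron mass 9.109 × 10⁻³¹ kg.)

λ = 69.9 pm

KE = eV = 1.602 × 10⁻¹⁹ × 308.0 = 4.934 × 10⁻¹⁷ J.
p = √(2mKE) = √(2 × 9.109 × 10⁻³¹ × 4.934 × 10⁻¹⁷) = 9.481 × 10⁻²⁴ kg·m/s.
λ = h/p = 6.626 × 10⁻³⁴ / 9.481 × 10⁻²⁴ = 6.99 × 10⁻¹¹ m = 69.9 pm.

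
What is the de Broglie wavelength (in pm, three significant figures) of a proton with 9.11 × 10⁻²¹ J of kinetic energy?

p = √(2mKE) = √(2 × 1.673 × 10⁻²⁷ × 9.110 × 10⁻²¹) = 5.521 × 10⁻²⁴ kg·m/s.
λ = h/p = 6.626 × 10⁻³⁴ / 5.521 × 10⁻²⁴ = 1.20 × 10⁻¹⁰ m = 120 pm.

λ = 120 pm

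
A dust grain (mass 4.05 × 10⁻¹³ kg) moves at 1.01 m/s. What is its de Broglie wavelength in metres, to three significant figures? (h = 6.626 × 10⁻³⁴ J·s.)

p = mv = 4.05 × 10⁻¹³ × 1.01 = 4.091 × 10⁻¹³ kg·m/s.
λ = h/p = 6.626 × 10⁻³⁴ / 4.091 × 10⁻¹³ = 1.62 × 10⁻²¹ m.

λ = 1.62 × 10⁻²¹ m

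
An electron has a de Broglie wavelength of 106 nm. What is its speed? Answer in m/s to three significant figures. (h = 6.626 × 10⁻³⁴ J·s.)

v = 6860 m/s

p = h/λ = 6.626 × 10⁻³⁴ / 1.060 × 10⁻⁷ = 6.251 × 10⁻²⁷ kg·m/s.
v = p/m = 6.251 × 10⁻²⁷ / 9.109 × 10⁻³¹ = 6.86 × 10³ m/s = 6860 m/s.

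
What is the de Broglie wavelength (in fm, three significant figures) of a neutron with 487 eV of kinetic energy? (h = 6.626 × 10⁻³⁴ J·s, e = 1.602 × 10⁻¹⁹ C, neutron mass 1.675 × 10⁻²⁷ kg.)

KE = 487 eV = 7.802 × 10⁻¹⁷ J.
p = √(2mKE) = √(2 × 1.675 × 10⁻²⁷ × 7.802 × 10⁻¹⁷) = 5.112 × 10⁻²² kg·m/s.
λ = h/p = 6.626 × 10⁻³⁴ / 5.112 × 10⁻²² = 1.30 × 10⁻¹² m = 1300 fm.

λ = 1300 fm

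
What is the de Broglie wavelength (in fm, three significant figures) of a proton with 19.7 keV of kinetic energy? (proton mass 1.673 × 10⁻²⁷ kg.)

KE = 19.7 keV = 3.156 × 10⁻¹⁵ J.
p = √(2mKE) = √(2 × 1.673 × 10⁻²⁷ × 3.156 × 10⁻¹⁵) = 3.250 × 10⁻²¹ kg·m/s.
λ = h/p = 6.626 × 10⁻³⁴ / 3.250 × 10⁻²¹ = 2.04 × 10⁻¹³ m = 204 fm.

λ = 204 fm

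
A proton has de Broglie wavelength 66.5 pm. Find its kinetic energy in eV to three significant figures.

KE = 0.185 eV

p = h/λ = 6.626 × 10⁻³⁴ / 6.650 × 10⁻¹¹ = 9.964 × 10⁻²⁴ kg·m/s.
KE = p²/(2m) = (9.964 × 10⁻²⁴)² / (2 × 1.673 × 10⁻²⁷) = 2.967 × 10⁻²⁰ J = 0.185 eV.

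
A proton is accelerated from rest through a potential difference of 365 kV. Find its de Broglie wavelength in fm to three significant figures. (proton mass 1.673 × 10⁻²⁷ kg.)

KE = eV = 1.602 × 10⁻¹⁹ × 3.650 × 10⁵ = 5.847 × 10⁻¹⁴ J.
p = √(2mKE) = √(2 × 1.673 × 10⁻²⁷ × 5.847 × 10⁻¹⁴) = 1.399 × 10⁻²⁰ kg·m/s.
λ = h/p = 6.626 × 10⁻³⁴ / 1.399 × 10⁻²⁰ = 4.74 × 10⁻¹⁴ m = 47.4 fm.

λ = 47.4 fm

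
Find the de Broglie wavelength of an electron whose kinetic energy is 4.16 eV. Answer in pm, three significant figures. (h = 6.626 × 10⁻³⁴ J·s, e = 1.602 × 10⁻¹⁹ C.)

λ = 601 pm

KE = 4.16 eV = 6.664 × 10⁻¹⁹ J.
p = √(2mKE) = √(2 × 9.109 × 10⁻³¹ × 6.664 × 10⁻¹⁹) = 1.102 × 10⁻²⁴ kg·m/s.
λ = h/p = 6.626 × 10⁻³⁴ / 1.102 × 10⁻²⁴ = 6.01 × 10⁻¹⁰ m = 601 pm.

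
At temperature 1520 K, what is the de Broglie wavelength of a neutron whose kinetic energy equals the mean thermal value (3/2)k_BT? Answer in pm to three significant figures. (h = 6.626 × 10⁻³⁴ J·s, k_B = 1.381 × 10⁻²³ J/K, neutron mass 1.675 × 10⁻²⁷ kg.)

λ = 64.5 pm

KE = (3/2)k_BT = 1.5 × 1.381 × 10⁻²³ × 1520 = 3.149 × 10⁻²⁰ J.
p = √(2mKE) = √(2 × 1.675 × 10⁻²⁷ × 3.149 × 10⁻²⁰) = 1.027 × 10⁻²³ kg·m/s.
λ = h/p = 6.45 × 10⁻¹¹ m = 64.5 pm.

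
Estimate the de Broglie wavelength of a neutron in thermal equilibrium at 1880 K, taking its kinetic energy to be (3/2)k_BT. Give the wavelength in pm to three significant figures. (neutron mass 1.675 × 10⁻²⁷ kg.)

λ = 58.0 pm

KE = (3/2)k_BT = 1.5 × 1.381 × 10⁻²³ × 1880 = 3.894 × 10⁻²⁰ J.
p = √(2mKE) = √(2 × 1.675 × 10⁻²⁷ × 3.894 × 10⁻²⁰) = 1.142 × 10⁻²³ kg·m/s.
λ = h/p = 5.80 × 10⁻¹¹ m = 58.0 pm.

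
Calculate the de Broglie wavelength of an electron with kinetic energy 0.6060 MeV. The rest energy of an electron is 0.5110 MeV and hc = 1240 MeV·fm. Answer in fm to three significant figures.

λ = 1250 fm

Total energy E = KE + m₀c² = 0.6060 + 0.5110 = 1.1170 MeV.
(pc)² = E² − (m₀c²)² = (1.1170)² − (0.5110)² = 0.9866 MeV², so pc = 0.9933 MeV.
λ = hc/(pc) = 1240 MeV·fm / 0.9933 MeV = 1250 fm.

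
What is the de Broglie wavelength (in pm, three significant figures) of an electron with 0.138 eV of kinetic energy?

KE = 0.138 eV = 2.211 × 10⁻²⁰ J.
p = √(2mKE) = √(2 × 9.109 × 10⁻³¹ × 2.211 × 10⁻²⁰) = 2.007 × 10⁻²⁵ kg·m/s.
λ = h/p = 6.626 × 10⁻³⁴ / 2.007 × 10⁻²⁵ = 3.30 × 10⁻⁹ m = 3300 pm.

λ = 3300 pm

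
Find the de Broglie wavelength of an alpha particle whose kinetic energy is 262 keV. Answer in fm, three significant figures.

λ = 28.1 fm

KE = 262 keV = 4.197 × 10⁻¹⁴ J.
p = √(2mKE) = √(2 × 6.645 × 10⁻²⁷ × 4.197 × 10⁻¹⁴) = 2.362 × 10⁻²⁰ kg·m/s.
λ = h/p = 6.626 × 10⁻³⁴ / 2.362 × 10⁻²⁰ = 2.81 × 10⁻¹⁴ m = 28.1 fm.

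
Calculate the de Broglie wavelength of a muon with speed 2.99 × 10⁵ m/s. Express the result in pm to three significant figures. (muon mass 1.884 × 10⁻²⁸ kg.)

p = mv = 1.884 × 10⁻²⁸ × 2.99 × 10⁵ = 5.633 × 10⁻²³ kg·m/s.
λ = h/p = 6.626 × 10⁻³⁴ / 5.633 × 10⁻²³ = 1.18 × 10⁻¹¹ m = 11.8 pm.

λ = 11.8 pm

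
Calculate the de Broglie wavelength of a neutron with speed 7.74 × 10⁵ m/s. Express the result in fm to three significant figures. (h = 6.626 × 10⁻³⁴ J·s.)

p = mv = 1.675 × 10⁻²⁷ × 7.74 × 10⁵ = 1.296 × 10⁻²¹ kg·m/s.
λ = h/p = 6.626 × 10⁻³⁴ / 1.296 × 10⁻²¹ = 5.11 × 10⁻¹³ m = 511 fm.

λ = 511 fm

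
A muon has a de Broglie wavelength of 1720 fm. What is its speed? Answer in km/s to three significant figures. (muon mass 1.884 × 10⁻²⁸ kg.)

v = 2040 km/s

p = h/λ = 6.626 × 10⁻³⁴ / 1.720 × 10⁻¹² = 3.852 × 10⁻²² kg·m/s.
v = p/m = 3.852 × 10⁻²² / 1.884 × 10⁻²⁸ = 2.04 × 10⁶ m/s = 2040 km/s.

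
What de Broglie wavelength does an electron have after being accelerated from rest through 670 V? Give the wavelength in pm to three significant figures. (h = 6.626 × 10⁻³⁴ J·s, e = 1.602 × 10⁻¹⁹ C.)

KE = eV = 1.602 × 10⁻¹⁹ × 670.0 = 1.073 × 10⁻¹⁶ J.
p = √(2mKE) = √(2 × 9.109 × 10⁻³¹ × 1.073 × 10⁻¹⁶) = 1.398 × 10⁻²³ kg·m/s.
λ = h/p = 6.626 × 10⁻³⁴ / 1.398 × 10⁻²³ = 4.74 × 10⁻¹¹ m = 47.4 pm.

λ = 47.4 pm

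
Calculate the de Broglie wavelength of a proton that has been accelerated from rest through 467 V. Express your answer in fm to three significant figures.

λ = 1320 fm

KE = eV = 1.602 × 10⁻¹⁹ × 467.0 = 7.481 × 10⁻¹⁷ J.
p = √(2mKE) = √(2 × 1.673 × 10⁻²⁷ × 7.481 × 10⁻¹⁷) = 5.003 × 10⁻²² kg·m/s.
λ = h/p = 6.626 × 10⁻³⁴ / 5.003 × 10⁻²² = 1.32 × 10⁻¹² m = 1320 fm.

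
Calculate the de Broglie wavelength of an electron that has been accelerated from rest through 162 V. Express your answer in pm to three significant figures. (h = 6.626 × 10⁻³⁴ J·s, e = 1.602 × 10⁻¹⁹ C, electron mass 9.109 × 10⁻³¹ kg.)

λ = 96.4 pm

KE = eV = 1.602 × 10⁻¹⁹ × 162.0 = 2.595 × 10⁻¹⁷ J.
p = √(2mKE) = √(2 × 9.109 × 10⁻³¹ × 2.595 × 10⁻¹⁷) = 6.876 × 10⁻²⁴ kg·m/s.
λ = h/p = 6.626 × 10⁻³⁴ / 6.876 × 10⁻²⁴ = 9.64 × 10⁻¹¹ m = 96.4 pm.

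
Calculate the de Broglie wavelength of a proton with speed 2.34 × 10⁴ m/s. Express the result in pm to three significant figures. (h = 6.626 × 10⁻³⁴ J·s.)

λ = 16.9 pm

p = mv = 1.673 × 10⁻²⁷ × 2.34 × 10⁴ = 3.915 × 10⁻²³ kg·m/s.
λ = h/p = 6.626 × 10⁻³⁴ / 3.915 × 10⁻²³ = 1.69 × 10⁻¹¹ m = 16.9 pm.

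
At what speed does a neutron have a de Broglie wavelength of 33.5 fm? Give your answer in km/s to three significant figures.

p = h/λ = 6.626 × 10⁻³⁴ / 3.350 × 10⁻¹⁴ = 1.978 × 10⁻²⁰ kg·m/s.
v = p/m = 1.978 × 10⁻²⁰ / 1.675 × 10⁻²⁷ = 1.18 × 10⁷ m/s = 1.18 × 10⁴ km/s.

v = 1.18 × 10⁴ km/s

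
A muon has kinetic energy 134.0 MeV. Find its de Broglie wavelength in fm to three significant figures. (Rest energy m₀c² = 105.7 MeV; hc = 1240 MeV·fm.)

λ = 5.76 fm

Total energy E = KE + m₀c² = 134.0 + 105.7 = 239.7 MeV.
(pc)² = E² − (m₀c²)² = (239.7)² − (105.7)² = 4.628 × 10⁴ MeV², so pc = 215.1 MeV.
λ = hc/(pc) = 1240 MeV·fm / 215.1 MeV = 5.76 fm.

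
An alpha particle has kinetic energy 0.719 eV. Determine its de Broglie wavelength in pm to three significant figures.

λ = 16.9 pm

KE = 0.719 eV = 1.152 × 10⁻¹⁹ J.
p = √(2mKE) = √(2 × 6.645 × 10⁻²⁷ × 1.152 × 10⁻¹⁹) = 3.913 × 10⁻²³ kg·m/s.
λ = h/p = 6.626 × 10⁻³⁴ / 3.913 × 10⁻²³ = 1.69 × 10⁻¹¹ m = 16.9 pm.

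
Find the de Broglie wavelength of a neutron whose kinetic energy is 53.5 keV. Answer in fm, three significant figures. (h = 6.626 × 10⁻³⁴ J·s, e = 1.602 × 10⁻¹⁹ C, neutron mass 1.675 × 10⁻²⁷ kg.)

KE = 53.5 keV = 8.571 × 10⁻¹⁵ J.
p = √(2mKE) = √(2 × 1.675 × 10⁻²⁷ × 8.571 × 10⁻¹⁵) = 5.358 × 10⁻²¹ kg·m/s.
λ = h/p = 6.626 × 10⁻³⁴ / 5.358 × 10⁻²¹ = 1.24 × 10⁻¹³ m = 124 fm.

λ = 124 fm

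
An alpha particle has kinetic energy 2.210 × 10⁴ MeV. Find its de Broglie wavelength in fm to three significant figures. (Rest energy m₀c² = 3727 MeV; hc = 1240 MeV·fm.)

Total energy E = KE + m₀c² = 2.210 × 10⁴ + 3727 = 25827 MeV.
(pc)² = E² − (m₀c²)² = (25827)² − (3727)² = 6.531 × 10⁸ MeV², so pc = 2.556 × 10⁴ MeV.
λ = hc/(pc) = 1240 MeV·fm / 2.556 × 10⁴ MeV = 0.0485 fm.

λ = 0.0485 fm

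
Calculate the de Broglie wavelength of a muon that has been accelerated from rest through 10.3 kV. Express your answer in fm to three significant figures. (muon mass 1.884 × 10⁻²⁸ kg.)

λ = 840 fm

KE = eV = 1.602 × 10⁻¹⁹ × 1.030 × 10⁴ = 1.650 × 10⁻¹⁵ J.
p = √(2mKE) = √(2 × 1.884 × 10⁻²⁸ × 1.650 × 10⁻¹⁵) = 7.885 × 10⁻²² kg·m/s.
λ = h/p = 6.626 × 10⁻³⁴ / 7.885 × 10⁻²² = 8.40 × 10⁻¹³ m = 840 fm.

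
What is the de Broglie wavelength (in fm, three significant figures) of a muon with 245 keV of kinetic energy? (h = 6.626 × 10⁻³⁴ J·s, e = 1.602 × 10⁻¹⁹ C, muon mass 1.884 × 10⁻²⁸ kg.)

KE = 245 keV = 3.925 × 10⁻¹⁴ J.
p = √(2mKE) = √(2 × 1.884 × 10⁻²⁸ × 3.925 × 10⁻¹⁴) = 3.846 × 10⁻²¹ kg·m/s.
λ = h/p = 6.626 × 10⁻³⁴ / 3.846 × 10⁻²¹ = 1.72 × 10⁻¹³ m = 172 fm.

λ = 172 fm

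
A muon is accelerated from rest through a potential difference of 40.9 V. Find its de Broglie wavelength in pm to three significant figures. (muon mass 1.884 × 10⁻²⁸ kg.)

KE = eV = 1.602 × 10⁻¹⁹ × 40.90 = 6.552 × 10⁻¹⁸ J.
p = √(2mKE) = √(2 × 1.884 × 10⁻²⁸ × 6.552 × 10⁻¹⁸) = 4.969 × 10⁻²³ kg·m/s.
λ = h/p = 6.626 × 10⁻³⁴ / 4.969 × 10⁻²³ = 1.33 × 10⁻¹¹ m = 13.3 pm.

λ = 13.3 pm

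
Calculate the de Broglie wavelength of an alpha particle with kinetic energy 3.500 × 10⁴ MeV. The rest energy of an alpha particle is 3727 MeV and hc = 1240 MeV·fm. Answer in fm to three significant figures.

λ = 0.0322 fm

Total energy E = KE + m₀c² = 3.500 × 10⁴ + 3727 = 38727 MeV.
(pc)² = E² − (m₀c²)² = (38727)² − (3727)² = 1.486 × 10⁹ MeV², so pc = 3.855 × 10⁴ MeV.
λ = hc/(pc) = 1240 MeV·fm / 3.855 × 10⁴ MeV = 0.0322 fm.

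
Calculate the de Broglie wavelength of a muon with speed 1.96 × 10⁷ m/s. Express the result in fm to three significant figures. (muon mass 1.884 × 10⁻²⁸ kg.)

λ = 179 fm

p = mv = 1.884 × 10⁻²⁸ × 1.96 × 10⁷ = 3.693 × 10⁻²¹ kg·m/s.
λ = h/p = 6.626 × 10⁻³⁴ / 3.693 × 10⁻²¹ = 1.79 × 10⁻¹³ m = 179 fm.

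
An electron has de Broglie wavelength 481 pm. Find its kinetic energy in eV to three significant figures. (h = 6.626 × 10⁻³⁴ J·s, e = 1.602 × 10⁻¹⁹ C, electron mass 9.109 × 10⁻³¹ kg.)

p = h/λ = 6.626 × 10⁻³⁴ / 4.810 × 10⁻¹⁰ = 1.378 × 10⁻²⁴ kg·m/s.
KE = p²/(2m) = (1.378 × 10⁻²⁴)² / (2 × 9.109 × 10⁻³¹) = 1.042 × 10⁻¹⁸ J = 6.50 eV.

KE = 6.50 eV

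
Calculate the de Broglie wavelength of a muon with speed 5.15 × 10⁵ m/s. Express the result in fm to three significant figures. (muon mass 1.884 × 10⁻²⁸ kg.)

λ = 6830 fm

p = mv = 1.884 × 10⁻²⁸ × 5.15 × 10⁵ = 9.703 × 10⁻²³ kg·m/s.
λ = h/p = 6.626 × 10⁻³⁴ / 9.703 × 10⁻²³ = 6.83 × 10⁻¹² m = 6830 fm.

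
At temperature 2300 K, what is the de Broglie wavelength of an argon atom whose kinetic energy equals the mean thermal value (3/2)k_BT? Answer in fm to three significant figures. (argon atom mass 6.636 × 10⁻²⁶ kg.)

KE = (3/2)k_BT = 1.5 × 1.381 × 10⁻²³ × 2300 = 4.764 × 10⁻²⁰ J.
p = √(2mKE) = √(2 × 6.636 × 10⁻²⁶ × 4.764 × 10⁻²⁰) = 7.952 × 10⁻²³ kg·m/s.
λ = h/p = 8.33 × 10⁻¹² m = 8330 fm.

λ = 8330 fm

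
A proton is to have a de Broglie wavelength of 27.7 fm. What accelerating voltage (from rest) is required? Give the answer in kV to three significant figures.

p = h/λ = 6.626 × 10⁻³⁴ / 2.770 × 10⁻¹⁴ = 2.392 × 10⁻²⁰ kg·m/s.
KE = p²/(2m) = 1.710 × 10⁻¹³ J.
V = KE/e = 1.710 × 10⁻¹³ / (1.602 × 10⁻¹⁹) = 1070 kV.

V = 1070 kV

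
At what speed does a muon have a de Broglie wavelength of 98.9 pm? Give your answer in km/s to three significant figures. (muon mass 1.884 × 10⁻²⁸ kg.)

v = 35.6 km/s

p = h/λ = 6.626 × 10⁻³⁴ / 9.890 × 10⁻¹¹ = 6.700 × 10⁻²⁴ kg·m/s.
v = p/m = 6.700 × 10⁻²⁴ / 1.884 × 10⁻²⁸ = 3.56 × 10⁴ m/s = 35.6 km/s.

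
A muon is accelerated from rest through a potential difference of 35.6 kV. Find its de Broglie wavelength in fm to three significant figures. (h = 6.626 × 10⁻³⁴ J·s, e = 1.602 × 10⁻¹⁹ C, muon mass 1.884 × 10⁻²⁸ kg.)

λ = 452 fm

KE = eV = 1.602 × 10⁻¹⁹ × 3.560 × 10⁴ = 5.703 × 10⁻¹⁵ J.
p = √(2mKE) = √(2 × 1.884 × 10⁻²⁸ × 5.703 × 10⁻¹⁵) = 1.466 × 10⁻²¹ kg·m/s.
λ = h/p = 6.626 × 10⁻³⁴ / 1.466 × 10⁻²¹ = 4.52 × 10⁻¹³ m = 452 fm.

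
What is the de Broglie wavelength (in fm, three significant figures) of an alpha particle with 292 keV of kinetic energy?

λ = 26.6 fm

KE = 292 keV = 4.678 × 10⁻¹⁴ J.
p = √(2mKE) = √(2 × 6.645 × 10⁻²⁷ × 4.678 × 10⁻¹⁴) = 2.493 × 10⁻²⁰ kg·m/s.
λ = h/p = 6.626 × 10⁻³⁴ / 2.493 × 10⁻²⁰ = 2.66 × 10⁻¹⁴ m = 26.6 fm.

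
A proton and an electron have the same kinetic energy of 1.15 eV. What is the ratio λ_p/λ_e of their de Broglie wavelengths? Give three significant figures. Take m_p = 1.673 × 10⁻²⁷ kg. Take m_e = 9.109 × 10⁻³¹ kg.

λ_p/λ_e = 0.0233

At fixed KE, p = √(2mKE) so λ = h/p ∝ 1/√m.
λ_p/λ_e = √(m_e/m_p) = √(9.109 × 10⁻³¹/1.673 × 10⁻²⁷) = √(5.445 × 10⁻⁴) = 0.0233.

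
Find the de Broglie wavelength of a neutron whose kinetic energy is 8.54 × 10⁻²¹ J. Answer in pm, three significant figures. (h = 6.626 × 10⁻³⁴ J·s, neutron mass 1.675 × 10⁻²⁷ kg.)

p = √(2mKE) = √(2 × 1.675 × 10⁻²⁷ × 8.540 × 10⁻²¹) = 5.349 × 10⁻²⁴ kg·m/s.
λ = h/p = 6.626 × 10⁻³⁴ / 5.349 × 10⁻²⁴ = 1.24 × 10⁻¹⁰ m = 124 pm.

λ = 124 pm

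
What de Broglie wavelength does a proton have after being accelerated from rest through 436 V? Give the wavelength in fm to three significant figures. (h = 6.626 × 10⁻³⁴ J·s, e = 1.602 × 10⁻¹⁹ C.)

KE = eV = 1.602 × 10⁻¹⁹ × 436.0 = 6.985 × 10⁻¹⁷ J.
p = √(2mKE) = √(2 × 1.673 × 10⁻²⁷ × 6.985 × 10⁻¹⁷) = 4.834 × 10⁻²² kg·m/s.
λ = h/p = 6.626 × 10⁻³⁴ / 4.834 × 10⁻²² = 1.37 × 10⁻¹² m = 1370 fm.

λ = 1370 fm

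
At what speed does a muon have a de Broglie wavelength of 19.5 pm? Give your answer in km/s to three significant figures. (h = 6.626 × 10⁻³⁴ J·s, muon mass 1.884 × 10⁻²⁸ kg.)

p = h/λ = 6.626 × 10⁻³⁴ / 1.950 × 10⁻¹¹ = 3.398 × 10⁻²³ kg·m/s.
v = p/m = 3.398 × 10⁻²³ / 1.884 × 10⁻²⁸ = 1.80 × 10⁵ m/s = 180 km/s.

v = 180 km/s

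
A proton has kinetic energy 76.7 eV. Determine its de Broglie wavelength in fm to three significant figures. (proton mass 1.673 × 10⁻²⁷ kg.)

KE = 76.7 eV = 1.229 × 10⁻¹⁷ J.
p = √(2mKE) = √(2 × 1.673 × 10⁻²⁷ × 1.229 × 10⁻¹⁷) = 2.028 × 10⁻²² kg·m/s.
λ = h/p = 6.626 × 10⁻³⁴ / 2.028 × 10⁻²² = 3.27 × 10⁻¹² m = 3270 fm.

λ = 3270 fm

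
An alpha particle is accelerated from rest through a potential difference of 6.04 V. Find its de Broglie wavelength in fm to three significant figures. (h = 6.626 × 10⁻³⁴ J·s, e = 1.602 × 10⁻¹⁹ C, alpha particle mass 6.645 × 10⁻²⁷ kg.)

λ = 4130 fm

KE = 2eV = 2 × 1.602 × 10⁻¹⁹ × 6.040 = 1.935 × 10⁻¹⁸ J.
p = √(2mKE) = √(2 × 6.645 × 10⁻²⁷ × 1.935 × 10⁻¹⁸) = 1.604 × 10⁻²² kg·m/s.
λ = h/p = 6.626 × 10⁻³⁴ / 1.604 × 10⁻²² = 4.13 × 10⁻¹² m = 4130 fm.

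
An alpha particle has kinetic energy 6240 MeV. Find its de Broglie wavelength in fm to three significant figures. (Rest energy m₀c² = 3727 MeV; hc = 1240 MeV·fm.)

λ = 0.134 fm

Total energy E = KE + m₀c² = 6240 + 3727 = 9967 MeV.
(pc)² = E² − (m₀c²)² = (9967)² − (3727)² = 8.545 × 10⁷ MeV², so pc = 9244 MeV.
λ = hc/(pc) = 1240 MeV·fm / 9244 MeV = 0.134 fm.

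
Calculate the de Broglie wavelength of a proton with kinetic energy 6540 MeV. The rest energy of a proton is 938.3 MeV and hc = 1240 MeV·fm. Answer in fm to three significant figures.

Total energy E = KE + m₀c² = 6540 + 938.3 = 7478.3 MeV.
(pc)² = E² − (m₀c²)² = (7478.3)² − (938.3)² = 5.504 × 10⁷ MeV², so pc = 7419 MeV.
λ = hc/(pc) = 1240 MeV·fm / 7419 MeV = 0.167 fm.

λ = 0.167 fm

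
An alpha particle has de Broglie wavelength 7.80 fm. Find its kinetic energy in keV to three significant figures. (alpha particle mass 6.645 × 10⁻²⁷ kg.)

KE = 3390 keV

p = h/λ = 6.626 × 10⁻³⁴ / 7.800 × 10⁻¹⁵ = 8.495 × 10⁻²⁰ kg·m/s.
KE = p²/(2m) = (8.495 × 10⁻²⁰)² / (2 × 6.645 × 10⁻²⁷) = 5.430 × 10⁻¹³ J = 3390 keV.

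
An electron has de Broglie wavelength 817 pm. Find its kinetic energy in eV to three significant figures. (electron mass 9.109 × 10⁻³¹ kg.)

KE = 2.25 eV

p = h/λ = 6.626 × 10⁻³⁴ / 8.170 × 10⁻¹⁰ = 8.110 × 10⁻²⁵ kg·m/s.
KE = p²/(2m) = (8.110 × 10⁻²⁵)² / (2 × 9.109 × 10⁻³¹) = 3.610 × 10⁻¹⁹ J = 2.25 eV.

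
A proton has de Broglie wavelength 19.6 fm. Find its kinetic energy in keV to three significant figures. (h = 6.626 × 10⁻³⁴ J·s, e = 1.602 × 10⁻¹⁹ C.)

KE = 2130 keV

p = h/λ = 6.626 × 10⁻³⁴ / 1.960 × 10⁻¹⁴ = 3.381 × 10⁻²⁰ kg·m/s.
KE = p²/(2m) = (3.381 × 10⁻²⁰)² / (2 × 1.673 × 10⁻²⁷) = 3.416 × 10⁻¹³ J = 2130 keV.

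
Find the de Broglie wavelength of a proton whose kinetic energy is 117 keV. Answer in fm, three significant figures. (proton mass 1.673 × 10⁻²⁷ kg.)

KE = 117 keV = 1.874 × 10⁻¹⁴ J.
p = √(2mKE) = √(2 × 1.673 × 10⁻²⁷ × 1.874 × 10⁻¹⁴) = 7.919 × 10⁻²¹ kg·m/s.
λ = h/p = 6.626 × 10⁻³⁴ / 7.919 × 10⁻²¹ = 8.37 × 10⁻¹⁴ m = 83.7 fm.

λ = 83.7 fm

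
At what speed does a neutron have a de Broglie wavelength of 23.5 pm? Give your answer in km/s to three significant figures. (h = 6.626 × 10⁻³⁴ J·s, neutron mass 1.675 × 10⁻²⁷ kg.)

v = 16.8 km/s

p = h/λ = 6.626 × 10⁻³⁴ / 2.350 × 10⁻¹¹ = 2.820 × 10⁻²³ kg·m/s.
v = p/m = 2.820 × 10⁻²³ / 1.675 × 10⁻²⁷ = 1.68 × 10⁴ m/s = 16.8 km/s.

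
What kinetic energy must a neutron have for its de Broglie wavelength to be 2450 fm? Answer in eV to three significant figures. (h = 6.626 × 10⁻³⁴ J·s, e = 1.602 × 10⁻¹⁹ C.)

p = h/λ = 6.626 × 10⁻³⁴ / 2.450 × 10⁻¹² = 2.704 × 10⁻²² kg·m/s.
KE = p²/(2m) = (2.704 × 10⁻²²)² / (2 × 1.675 × 10⁻²⁷) = 2.183 × 10⁻¹⁷ J = 136 eV.

KE = 136 eV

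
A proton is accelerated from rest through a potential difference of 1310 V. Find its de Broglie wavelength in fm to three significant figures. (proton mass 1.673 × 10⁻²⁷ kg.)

KE = eV = 1.602 × 10⁻¹⁹ × 1310 = 2.099 × 10⁻¹⁶ J.
p = √(2mKE) = √(2 × 1.673 × 10⁻²⁷ × 2.099 × 10⁻¹⁶) = 8.380 × 10⁻²² kg·m/s.
λ = h/p = 6.626 × 10⁻³⁴ / 8.380 × 10⁻²² = 7.91 × 10⁻¹³ m = 791 fm.

λ = 791 fm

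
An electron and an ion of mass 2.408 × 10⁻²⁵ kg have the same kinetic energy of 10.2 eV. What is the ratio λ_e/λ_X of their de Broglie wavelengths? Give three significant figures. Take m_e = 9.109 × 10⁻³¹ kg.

At fixed KE, p = √(2mKE) so λ = h/p ∝ 1/√m.
λ_e/λ_X = √(m_X/m_e) = √(2.408 × 10⁻²⁵/9.109 × 10⁻³¹) = √(2.644 × 10⁵) = 514.

λ_e/λ_X = 514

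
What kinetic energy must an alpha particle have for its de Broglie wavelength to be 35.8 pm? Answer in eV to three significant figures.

p = h/λ = 6.626 × 10⁻³⁴ / 3.580 × 10⁻¹¹ = 1.851 × 10⁻²³ kg·m/s.
KE = p²/(2m) = (1.851 × 10⁻²³)² / (2 × 6.645 × 10⁻²⁷) = 2.578 × 10⁻²⁰ J = 0.161 eV.

KE = 0.161 eV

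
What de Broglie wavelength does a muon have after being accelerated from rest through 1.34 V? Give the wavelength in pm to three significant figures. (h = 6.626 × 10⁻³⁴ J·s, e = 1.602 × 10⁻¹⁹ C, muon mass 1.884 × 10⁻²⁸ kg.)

λ = 73.7 pm

KE = eV = 1.602 × 10⁻¹⁹ × 1.340 = 2.147 × 10⁻¹⁹ J.
p = √(2mKE) = √(2 × 1.884 × 10⁻²⁸ × 2.147 × 10⁻¹⁹) = 8.994 × 10⁻²⁴ kg·m/s.
λ = h/p = 6.626 × 10⁻³⁴ / 8.994 × 10⁻²⁴ = 7.37 × 10⁻¹¹ m = 73.7 pm.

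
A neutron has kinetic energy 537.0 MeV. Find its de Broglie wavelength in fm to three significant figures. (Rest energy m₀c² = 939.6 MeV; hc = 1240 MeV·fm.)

λ = 1.09 fm

Total energy E = KE + m₀c² = 537.0 + 939.6 = 1476.6 MeV.
(pc)² = E² − (m₀c²)² = (1476.6)² − (939.6)² = 1.297 × 10⁶ MeV², so pc = 1139 MeV.
λ = hc/(pc) = 1240 MeV·fm / 1139 MeV = 1.09 fm.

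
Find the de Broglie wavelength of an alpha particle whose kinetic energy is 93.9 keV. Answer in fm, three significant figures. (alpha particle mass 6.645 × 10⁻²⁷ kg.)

λ = 46.9 fm

KE = 93.9 keV = 1.504 × 10⁻¹⁴ J.
p = √(2mKE) = √(2 × 6.645 × 10⁻²⁷ × 1.504 × 10⁻¹⁴) = 1.414 × 10⁻²⁰ kg·m/s.
λ = h/p = 6.626 × 10⁻³⁴ / 1.414 × 10⁻²⁰ = 4.69 × 10⁻¹⁴ m = 46.9 fm.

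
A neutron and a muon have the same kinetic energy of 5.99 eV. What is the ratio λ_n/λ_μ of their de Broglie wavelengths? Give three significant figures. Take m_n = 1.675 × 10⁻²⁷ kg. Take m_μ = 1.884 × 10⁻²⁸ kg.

λ_n/λ_μ = 0.335

At fixed KE, p = √(2mKE) so λ = h/p ∝ 1/√m.
λ_n/λ_μ = √(m_μ/m_n) = √(1.884 × 10⁻²⁸/1.675 × 10⁻²⁷) = √(0.1125) = 0.335.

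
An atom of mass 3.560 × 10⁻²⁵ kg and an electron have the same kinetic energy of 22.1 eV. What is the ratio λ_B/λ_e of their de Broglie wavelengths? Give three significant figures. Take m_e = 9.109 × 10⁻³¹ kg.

At fixed KE, p = √(2mKE) so λ = h/p ∝ 1/√m.
λ_B/λ_e = √(m_e/m_B) = √(9.109 × 10⁻³¹/3.560 × 10⁻²⁵) = √(2.559 × 10⁻⁶) = 1.60 × 10⁻³.

λ_B/λ_e = 1.60 × 10⁻³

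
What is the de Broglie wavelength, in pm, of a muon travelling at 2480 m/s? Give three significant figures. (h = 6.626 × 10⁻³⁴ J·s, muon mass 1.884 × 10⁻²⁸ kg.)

λ = 1420 pm

p = mv = 1.884 × 10⁻²⁸ × 2480 = 4.672 × 10⁻²⁵ kg·m/s.
λ = h/p = 6.626 × 10⁻³⁴ / 4.672 × 10⁻²⁵ = 1.42 × 10⁻⁹ m = 1420 pm.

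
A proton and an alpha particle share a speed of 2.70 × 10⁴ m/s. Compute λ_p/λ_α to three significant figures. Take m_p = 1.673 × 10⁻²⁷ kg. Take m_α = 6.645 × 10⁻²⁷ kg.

λ_p/λ_α = 3.97

At fixed v, p = mv so λ = h/(mv) ∝ 1/m.
λ_p/λ_α = m_α/m_p = 6.645 × 10⁻²⁷/1.673 × 10⁻²⁷ = 3.97.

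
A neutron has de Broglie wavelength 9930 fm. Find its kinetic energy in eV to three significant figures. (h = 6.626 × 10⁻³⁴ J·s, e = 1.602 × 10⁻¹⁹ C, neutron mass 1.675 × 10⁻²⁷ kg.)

KE = 8.30 eV

p = h/λ = 6.626 × 10⁻³⁴ / 9.930 × 10⁻¹² = 6.673 × 10⁻²³ kg·m/s.
KE = p²/(2m) = (6.673 × 10⁻²³)² / (2 × 1.675 × 10⁻²⁷) = 1.329 × 10⁻¹⁸ J = 8.30 eV.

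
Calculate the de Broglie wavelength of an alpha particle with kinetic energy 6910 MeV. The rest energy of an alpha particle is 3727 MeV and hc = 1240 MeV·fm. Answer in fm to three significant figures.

λ = 0.124 fm

Total energy E = KE + m₀c² = 6910 + 3727 = 10637 MeV.
(pc)² = E² − (m₀c²)² = (10637)² − (3727)² = 9.926 × 10⁷ MeV², so pc = 9963 MeV.
λ = hc/(pc) = 1240 MeV·fm / 9963 MeV = 0.124 fm.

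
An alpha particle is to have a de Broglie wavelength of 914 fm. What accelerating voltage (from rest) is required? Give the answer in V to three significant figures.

V = 123 V

p = h/λ = 6.626 × 10⁻³⁴ / 9.140 × 10⁻¹³ = 7.249 × 10⁻²² kg·m/s.
KE = p²/(2m) = 3.954 × 10⁻¹⁷ J.
V = KE/2e = 3.954 × 10⁻¹⁷ / (2 × 1.602 × 10⁻¹⁹) = 123 V.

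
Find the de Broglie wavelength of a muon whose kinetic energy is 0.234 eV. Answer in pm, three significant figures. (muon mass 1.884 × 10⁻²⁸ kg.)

KE = 0.234 eV = 3.749 × 10⁻²⁰ J.
p = √(2mKE) = √(2 × 1.884 × 10⁻²⁸ × 3.749 × 10⁻²⁰) = 3.758 × 10⁻²⁴ kg·m/s.
λ = h/p = 6.626 × 10⁻³⁴ / 3.758 × 10⁻²⁴ = 1.76 × 10⁻¹⁰ m = 176 pm.

λ = 176 pm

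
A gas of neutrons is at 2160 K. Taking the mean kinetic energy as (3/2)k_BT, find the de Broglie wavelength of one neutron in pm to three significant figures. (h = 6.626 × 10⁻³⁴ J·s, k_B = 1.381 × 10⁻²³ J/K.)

KE = (3/2)k_BT = 1.5 × 1.381 × 10⁻²³ × 2160 = 4.474 × 10⁻²⁰ J.
p = √(2mKE) = √(2 × 1.675 × 10⁻²⁷ × 4.474 × 10⁻²⁰) = 1.224 × 10⁻²³ kg·m/s.
λ = h/p = 5.41 × 10⁻¹¹ m = 54.1 pm.

λ = 54.1 pm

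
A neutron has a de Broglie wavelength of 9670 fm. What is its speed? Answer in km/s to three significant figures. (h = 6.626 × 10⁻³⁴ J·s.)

p = h/λ = 6.626 × 10⁻³⁴ / 9.670 × 10⁻¹² = 6.852 × 10⁻²³ kg·m/s.
v = p/m = 6.852 × 10⁻²³ / 1.675 × 10⁻²⁷ = 4.09 × 10⁴ m/s = 40.9 km/s.

v = 40.9 km/s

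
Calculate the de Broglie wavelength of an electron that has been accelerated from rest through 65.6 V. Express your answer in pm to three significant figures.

KE = eV = 1.602 × 10⁻¹⁹ × 65.60 = 1.051 × 10⁻¹⁷ J.
p = √(2mKE) = √(2 × 9.109 × 10⁻³¹ × 1.051 × 10⁻¹⁷) = 4.376 × 10⁻²⁴ kg·m/s.
λ = h/p = 6.626 × 10⁻³⁴ / 4.376 × 10⁻²⁴ = 1.51 × 10⁻¹⁰ m = 151 pm.

λ = 151 pm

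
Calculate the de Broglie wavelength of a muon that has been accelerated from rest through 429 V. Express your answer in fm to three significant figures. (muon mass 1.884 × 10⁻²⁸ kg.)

λ = 4120 fm

KE = eV = 1.602 × 10⁻¹⁹ × 429.0 = 6.873 × 10⁻¹⁷ J.
p = √(2mKE) = √(2 × 1.884 × 10⁻²⁸ × 6.873 × 10⁻¹⁷) = 1.609 × 10⁻²² kg·m/s.
λ = h/p = 6.626 × 10⁻³⁴ / 1.609 × 10⁻²² = 4.12 × 10⁻¹² m = 4120 fm.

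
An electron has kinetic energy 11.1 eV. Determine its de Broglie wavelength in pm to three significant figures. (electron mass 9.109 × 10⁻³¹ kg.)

KE = 11.1 eV = 1.778 × 10⁻¹⁸ J.
p = √(2mKE) = √(2 × 9.109 × 10⁻³¹ × 1.778 × 10⁻¹⁸) = 1.800 × 10⁻²⁴ kg·m/s.
λ = h/p = 6.626 × 10⁻³⁴ / 1.800 × 10⁻²⁴ = 3.68 × 10⁻¹⁰ m = 368 pm.

λ = 368 pm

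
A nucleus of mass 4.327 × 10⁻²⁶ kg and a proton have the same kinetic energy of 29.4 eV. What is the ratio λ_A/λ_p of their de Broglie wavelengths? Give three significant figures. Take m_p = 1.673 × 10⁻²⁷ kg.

λ_A/λ_p = 0.197

At fixed KE, p = √(2mKE) so λ = h/p ∝ 1/√m.
λ_A/λ_p = √(m_p/m_A) = √(1.673 × 10⁻²⁷/4.327 × 10⁻²⁶) = √(0.03866) = 0.197.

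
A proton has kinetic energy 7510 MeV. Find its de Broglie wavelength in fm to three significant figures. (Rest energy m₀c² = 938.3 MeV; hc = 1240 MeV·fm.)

λ = 0.148 fm

Total energy E = KE + m₀c² = 7510 + 938.3 = 8448.3 MeV.
(pc)² = E² − (m₀c²)² = (8448.3)² − (938.3)² = 7.049 × 10⁷ MeV², so pc = 8396 MeV.
λ = hc/(pc) = 1240 MeV·fm / 8396 MeV = 0.148 fm.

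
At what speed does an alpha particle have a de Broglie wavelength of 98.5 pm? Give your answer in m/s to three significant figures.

p = h/λ = 6.626 × 10⁻³⁴ / 9.850 × 10⁻¹¹ = 6.727 × 10⁻²⁴ kg·m/s.
v = p/m = 6.727 × 10⁻²⁴ / 6.645 × 10⁻²⁷ = 1.01 × 10³ m/s = 1010 m/s.

v = 1010 m/s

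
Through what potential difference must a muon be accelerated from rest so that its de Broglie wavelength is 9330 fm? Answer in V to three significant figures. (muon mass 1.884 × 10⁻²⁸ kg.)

V = 83.6 V

p = h/λ = 6.626 × 10⁻³⁴ / 9.330 × 10⁻¹² = 7.102 × 10⁻²³ kg·m/s.
KE = p²/(2m) = 1.339 × 10⁻¹⁷ J.
V = KE/e = 1.339 × 10⁻¹⁷ / (1.602 × 10⁻¹⁹) = 83.6 V.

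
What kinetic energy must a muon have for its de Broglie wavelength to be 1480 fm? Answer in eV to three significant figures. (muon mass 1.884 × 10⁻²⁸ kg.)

p = h/λ = 6.626 × 10⁻³⁴ / 1.480 × 10⁻¹² = 4.477 × 10⁻²² kg·m/s.
KE = p²/(2m) = (4.477 × 10⁻²²)² / (2 × 1.884 × 10⁻²⁸) = 5.319 × 10⁻¹⁶ J = 3320 eV.

KE = 3320 eV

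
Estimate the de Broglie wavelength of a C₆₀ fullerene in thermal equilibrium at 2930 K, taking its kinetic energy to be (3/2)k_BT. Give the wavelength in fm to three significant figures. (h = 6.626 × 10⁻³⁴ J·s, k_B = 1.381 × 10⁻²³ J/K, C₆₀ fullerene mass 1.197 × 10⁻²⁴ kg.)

KE = (3/2)k_BT = 1.5 × 1.381 × 10⁻²³ × 2930 = 6.069 × 10⁻²⁰ J.
p = √(2mKE) = √(2 × 1.197 × 10⁻²⁴ × 6.069 × 10⁻²⁰) = 3.812 × 10⁻²² kg·m/s.
λ = h/p = 1.74 × 10⁻¹² m = 1740 fm.

λ = 1740 fm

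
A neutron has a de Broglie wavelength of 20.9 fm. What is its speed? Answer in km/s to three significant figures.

p = h/λ = 6.626 × 10⁻³⁴ / 2.090 × 10⁻¹⁴ = 3.170 × 10⁻²⁰ kg·m/s.
v = p/m = 3.170 × 10⁻²⁰ / 1.675 × 10⁻²⁷ = 1.89 × 10⁷ m/s = 1.89 × 10⁴ km/s.

v = 1.89 × 10⁴ km/s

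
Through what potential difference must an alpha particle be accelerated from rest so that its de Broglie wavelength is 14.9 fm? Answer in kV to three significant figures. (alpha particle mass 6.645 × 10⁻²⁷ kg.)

p = h/λ = 6.626 × 10⁻³⁴ / 1.490 × 10⁻¹⁴ = 4.447 × 10⁻²⁰ kg·m/s.
KE = p²/(2m) = 1.488 × 10⁻¹³ J.
V = KE/2e = 1.488 × 10⁻¹³ / (2 × 1.602 × 10⁻¹⁹) = 464 kV.

V = 464 kV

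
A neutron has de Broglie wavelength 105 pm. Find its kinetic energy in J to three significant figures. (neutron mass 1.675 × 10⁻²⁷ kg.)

p = h/λ = 6.626 × 10⁻³⁴ / 1.050 × 10⁻¹⁰ = 6.310 × 10⁻²⁴ kg·m/s.
KE = p²/(2m) = (6.310 × 10⁻²⁴)² / (2 × 1.675 × 10⁻²⁷) = 1.189 × 10⁻²⁰ J = 1.19 × 10⁻²⁰ J.

KE = 1.19 × 10⁻²⁰ J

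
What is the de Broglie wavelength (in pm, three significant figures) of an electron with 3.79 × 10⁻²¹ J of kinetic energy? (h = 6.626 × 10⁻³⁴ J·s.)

p = √(2mKE) = √(2 × 9.109 × 10⁻³¹ × 3.790 × 10⁻²¹) = 8.309 × 10⁻²⁶ kg·m/s.
λ = h/p = 6.626 × 10⁻³⁴ / 8.309 × 10⁻²⁶ = 7.97 × 10⁻⁹ m = 7970 pm.

λ = 7970 pm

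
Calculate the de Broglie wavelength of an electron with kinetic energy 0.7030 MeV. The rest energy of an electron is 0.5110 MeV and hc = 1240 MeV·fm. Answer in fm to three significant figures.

λ = 1130 fm

Total energy E = KE + m₀c² = 0.7030 + 0.5110 = 1.2140 MeV.
(pc)² = E² − (m₀c²)² = (1.2140)² − (0.5110)² = 1.213 MeV², so pc = 1.101 MeV.
λ = hc/(pc) = 1240 MeV·fm / 1.101 MeV = 1130 fm.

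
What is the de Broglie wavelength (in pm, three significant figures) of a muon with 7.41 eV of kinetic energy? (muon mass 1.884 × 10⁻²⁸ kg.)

KE = 7.41 eV = 1.187 × 10⁻¹⁸ J.
p = √(2mKE) = √(2 × 1.884 × 10⁻²⁸ × 1.187 × 10⁻¹⁸) = 2.115 × 10⁻²³ kg·m/s.
λ = h/p = 6.626 × 10⁻³⁴ / 2.115 × 10⁻²³ = 3.13 × 10⁻¹¹ m = 31.3 pm.

λ = 31.3 pm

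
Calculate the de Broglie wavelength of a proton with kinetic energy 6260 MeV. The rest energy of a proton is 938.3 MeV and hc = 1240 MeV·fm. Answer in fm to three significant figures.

λ = 0.174 fm

Total energy E = KE + m₀c² = 6260 + 938.3 = 7198.3 MeV.
(pc)² = E² − (m₀c²)² = (7198.3)² − (938.3)² = 5.094 × 10⁷ MeV², so pc = 7137 MeV.
λ = hc/(pc) = 1240 MeV·fm / 7137 MeV = 0.174 fm.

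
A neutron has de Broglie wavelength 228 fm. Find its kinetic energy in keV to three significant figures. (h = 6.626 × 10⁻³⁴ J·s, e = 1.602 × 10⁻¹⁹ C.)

KE = 15.7 keV

p = h/λ = 6.626 × 10⁻³⁴ / 2.280 × 10⁻¹³ = 2.906 × 10⁻²¹ kg·m/s.
KE = p²/(2m) = (2.906 × 10⁻²¹)² / (2 × 1.675 × 10⁻²⁷) = 2.521 × 10⁻¹⁵ J = 15.7 keV.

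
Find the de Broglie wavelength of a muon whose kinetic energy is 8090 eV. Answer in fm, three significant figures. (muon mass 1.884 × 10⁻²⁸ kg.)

λ = 948 fm

KE = 8090 eV = 1.296 × 10⁻¹⁵ J.
p = √(2mKE) = √(2 × 1.884 × 10⁻²⁸ × 1.296 × 10⁻¹⁵) = 6.988 × 10⁻²² kg·m/s.
λ = h/p = 6.626 × 10⁻³⁴ / 6.988 × 10⁻²² = 9.48 × 10⁻¹³ m = 948 fm.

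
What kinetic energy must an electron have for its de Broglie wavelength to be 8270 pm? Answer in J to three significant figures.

p = h/λ = 6.626 × 10⁻³⁴ / 8.270 × 10⁻⁹ = 8.012 × 10⁻²⁶ kg·m/s.
KE = p²/(2m) = (8.012 × 10⁻²⁶)² / (2 × 9.109 × 10⁻³¹) = 3.524 × 10⁻²¹ J = 3.52 × 10⁻²¹ J.

KE = 3.52 × 10⁻²¹ J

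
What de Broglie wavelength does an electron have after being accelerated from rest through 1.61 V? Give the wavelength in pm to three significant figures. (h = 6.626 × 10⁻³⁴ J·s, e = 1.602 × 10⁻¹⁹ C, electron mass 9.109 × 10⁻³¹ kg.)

KE = eV = 1.602 × 10⁻¹⁹ × 1.610 = 2.579 × 10⁻¹⁹ J.
p = √(2mKE) = √(2 × 9.109 × 10⁻³¹ × 2.579 × 10⁻¹⁹) = 6.855 × 10⁻²⁵ kg·m/s.
λ = h/p = 6.626 × 10⁻³⁴ / 6.855 × 10⁻²⁵ = 9.67 × 10⁻¹⁰ m = 967 pm.

λ = 967 pm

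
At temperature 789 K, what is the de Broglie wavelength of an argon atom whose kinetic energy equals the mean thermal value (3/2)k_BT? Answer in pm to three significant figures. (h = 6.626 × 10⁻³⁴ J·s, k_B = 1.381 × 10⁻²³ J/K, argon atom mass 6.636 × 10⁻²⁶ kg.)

KE = (3/2)k_BT = 1.5 × 1.381 × 10⁻²³ × 789 = 1.634 × 10⁻²⁰ J.
p = √(2mKE) = √(2 × 6.636 × 10⁻²⁶ × 1.634 × 10⁻²⁰) = 4.657 × 10⁻²³ kg·m/s.
λ = h/p = 1.42 × 10⁻¹¹ m = 14.2 pm.

λ = 14.2 pm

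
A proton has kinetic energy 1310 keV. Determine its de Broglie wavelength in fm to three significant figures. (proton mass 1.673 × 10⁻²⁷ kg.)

λ = 25.0 fm

KE = 1310 keV = 2.099 × 10⁻¹³ J.
p = √(2mKE) = √(2 × 1.673 × 10⁻²⁷ × 2.099 × 10⁻¹³) = 2.650 × 10⁻²⁰ kg·m/s.
λ = h/p = 6.626 × 10⁻³⁴ / 2.650 × 10⁻²⁰ = 2.50 × 10⁻¹⁴ m = 25.0 fm.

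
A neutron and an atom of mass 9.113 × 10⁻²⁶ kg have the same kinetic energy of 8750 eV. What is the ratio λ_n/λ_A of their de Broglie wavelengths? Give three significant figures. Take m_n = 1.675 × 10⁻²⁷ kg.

At fixed KE, p = √(2mKE) so λ = h/p ∝ 1/√m.
λ_n/λ_A = √(m_A/m_n) = √(9.113 × 10⁻²⁶/1.675 × 10⁻²⁷) = √(54.41) = 7.38.

λ_n/λ_A = 7.38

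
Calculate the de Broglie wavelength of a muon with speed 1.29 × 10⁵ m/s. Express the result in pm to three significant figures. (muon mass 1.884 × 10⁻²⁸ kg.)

λ = 27.3 pm

p = mv = 1.884 × 10⁻²⁸ × 1.29 × 10⁵ = 2.430 × 10⁻²³ kg·m/s.
λ = h/p = 6.626 × 10⁻³⁴ / 2.430 × 10⁻²³ = 2.73 × 10⁻¹¹ m = 27.3 pm.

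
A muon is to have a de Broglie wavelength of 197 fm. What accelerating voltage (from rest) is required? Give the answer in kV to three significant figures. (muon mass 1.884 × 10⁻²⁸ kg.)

V = 187 kV

p = h/λ = 6.626 × 10⁻³⁴ / 1.970 × 10⁻¹³ = 3.363 × 10⁻²¹ kg·m/s.
KE = p²/(2m) = 3.002 × 10⁻¹⁴ J.
V = KE/e = 3.002 × 10⁻¹⁴ / (1.602 × 10⁻¹⁹) = 187 kV.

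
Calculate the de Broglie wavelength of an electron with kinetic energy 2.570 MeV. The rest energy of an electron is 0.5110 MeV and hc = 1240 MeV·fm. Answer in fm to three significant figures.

Total energy E = KE + m₀c² = 2.570 + 0.5110 = 3.0810 MeV.
(pc)² = E² − (m₀c²)² = (3.0810)² − (0.5110)² = 9.231 MeV², so pc = 3.038 MeV.
λ = hc/(pc) = 1240 MeV·fm / 3.038 MeV = 408 fm.

λ = 408 fm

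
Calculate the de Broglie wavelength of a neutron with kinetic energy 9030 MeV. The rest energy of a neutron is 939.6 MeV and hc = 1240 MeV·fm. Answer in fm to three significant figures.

λ = 0.125 fm

Total energy E = KE + m₀c² = 9030 + 939.6 = 9969.6 MeV.
(pc)² = E² − (m₀c²)² = (9969.6)² − (939.6)² = 9.851 × 10⁷ MeV², so pc = 9925 MeV.
λ = hc/(pc) = 1240 MeV·fm / 9925 MeV = 0.125 fm.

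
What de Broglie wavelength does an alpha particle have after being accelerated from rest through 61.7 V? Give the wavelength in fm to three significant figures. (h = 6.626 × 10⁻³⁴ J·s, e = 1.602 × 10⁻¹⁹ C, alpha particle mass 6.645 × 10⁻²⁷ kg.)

λ = 1290 fm

KE = 2eV = 2 × 1.602 × 10⁻¹⁹ × 61.70 = 1.977 × 10⁻¹⁷ J.
p = √(2mKE) = √(2 × 6.645 × 10⁻²⁷ × 1.977 × 10⁻¹⁷) = 5.126 × 10⁻²² kg·m/s.
λ = h/p = 6.626 × 10⁻³⁴ / 5.126 × 10⁻²² = 1.29 × 10⁻¹² m = 1290 fm.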